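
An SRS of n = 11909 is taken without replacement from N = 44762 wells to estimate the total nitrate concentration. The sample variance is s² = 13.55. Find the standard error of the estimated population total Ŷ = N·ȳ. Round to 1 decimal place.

Var(Ŷ) = N²·Var(ȳ) = N²·(1 − n/N)·s²/n.
f = 11909/44762 = 0.26605156; Var(ȳ) = 0.73394844·13.55/11909 = 8.3508282 × 10^-4.
Var(Ŷ) = 44762² · (8.3508282 × 10^-4) = 1.6732025 × 10^6.
SE(Ŷ) = √(1.6732025 × 10^6) = 1293.5.

1293.5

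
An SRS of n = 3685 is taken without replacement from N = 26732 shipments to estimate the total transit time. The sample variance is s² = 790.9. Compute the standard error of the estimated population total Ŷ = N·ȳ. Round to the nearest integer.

Var(Ŷ) = N²·Var(ȳ) = N²·(1 − n/N)·s²/n.
f = 3685/26732 = 0.13784977; Var(ȳ) = 0.86215023·790.9/3685 = 0.1850406.
Var(Ŷ) = 26732² · 0.1850406 = 1.3222998 × 10^8.
SE(Ŷ) = √(1.3222998 × 10^8) = 11499.

11499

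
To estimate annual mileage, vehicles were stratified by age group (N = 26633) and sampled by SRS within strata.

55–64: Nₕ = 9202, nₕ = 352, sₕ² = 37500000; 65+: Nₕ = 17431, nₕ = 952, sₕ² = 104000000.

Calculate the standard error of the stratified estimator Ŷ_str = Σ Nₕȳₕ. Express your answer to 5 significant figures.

Var(Ŷ_str) = Σₕ Nₕ²(1 − fₕ)sₕ²/nₕ.
55–64: 9202²·(1 − 352/9202)·37500000/352 = 8.6758913 × 10^12.
65+: 17431²·(1 − 952/17431)·104000000/952 = 3.1379755 × 10^13.
Sum = 4.0055646 × 10^13.
SE = √(4.0055646 × 10^13) = 6.3290 × 10^6.

6.3290 × 10^6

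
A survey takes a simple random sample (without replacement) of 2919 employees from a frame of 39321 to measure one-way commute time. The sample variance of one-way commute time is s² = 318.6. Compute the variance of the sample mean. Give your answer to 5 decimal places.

0.10104

Under SRS without replacement, Var(ȳ) = (1 − f)·s²/n with f = n/N = 2919/39321 = 0.07423514.
Var(ȳ) = (1 − 0.07423514)·318.6/2919 = 0.92576486·0.10914697 = 0.10104443.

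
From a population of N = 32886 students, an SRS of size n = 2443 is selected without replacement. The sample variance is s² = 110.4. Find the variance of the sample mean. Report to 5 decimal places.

Under SRS without replacement, Var(ȳ) = (1 − f)·s²/n with f = n/N = 2443/32886 = 0.07428693.
Var(ȳ) = (1 − 0.07428693)·110.4/2443 = 0.92571307·0.04519034 = 0.041833288.

0.04183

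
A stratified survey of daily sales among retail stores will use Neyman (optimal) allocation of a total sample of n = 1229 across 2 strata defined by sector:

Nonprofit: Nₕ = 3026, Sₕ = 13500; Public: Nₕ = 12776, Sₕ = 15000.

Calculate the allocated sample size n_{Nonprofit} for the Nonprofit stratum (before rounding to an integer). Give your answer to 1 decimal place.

215.9

Neyman allocation: nₕ = n·NₕSₕ / Σⱼ NⱼSⱼ.
Σ NⱼSⱼ = 3026·13500 + 12776·15000 = 2.32491 × 10^8.
n_{Nonprofit} = 1229·3026·13500 / (2.32491 × 10^8) = 215.9.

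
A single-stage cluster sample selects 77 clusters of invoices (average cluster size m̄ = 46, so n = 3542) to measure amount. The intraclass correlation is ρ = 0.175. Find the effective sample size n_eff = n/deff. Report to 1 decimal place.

deff = 1 + (46 − 1)·0.175 = 1 + 7.875 = 8.875.
n_eff = 3542 / 8.875 = 399.1.

399.1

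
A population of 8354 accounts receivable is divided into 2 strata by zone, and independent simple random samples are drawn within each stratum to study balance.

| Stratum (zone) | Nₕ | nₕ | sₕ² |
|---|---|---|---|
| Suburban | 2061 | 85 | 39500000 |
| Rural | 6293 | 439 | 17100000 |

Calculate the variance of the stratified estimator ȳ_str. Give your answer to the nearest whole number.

Var(ȳ_str) = Σₕ Wₕ²(1 − fₕ)sₕ²/nₕ with Wₕ = Nₕ/N, N = 8354.
Suburban: Wₕ = 0.24670816; term = 0.24670816²·(1 − 0.04124212)·39500000/85 = 27117.782.
Rural: Wₕ = 0.75329184; term = 0.75329184²·(1 − 0.06976005)·17100000/439 = 20561.42.
Sum = 47679.202.

47679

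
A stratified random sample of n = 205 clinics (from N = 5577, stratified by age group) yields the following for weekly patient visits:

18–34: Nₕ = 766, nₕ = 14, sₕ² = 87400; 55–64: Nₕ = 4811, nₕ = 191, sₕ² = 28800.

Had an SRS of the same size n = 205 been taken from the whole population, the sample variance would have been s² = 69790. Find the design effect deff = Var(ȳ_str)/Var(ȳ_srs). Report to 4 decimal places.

0.6812

Var(ȳ_str) = Σ Wₕ²(1−fₕ)sₕ²/nₕ with Wₕ = Nₕ/5577:
  18–34: (766/5577)²·(1−14/766)·87400/14 = 115.61887
  55–64: (4811/5577)²·(1−191/4811)·28800/191 = 107.75444
  → Var(ȳ_str) = 223.37331.
Var(ȳ_srs) = (1 − 205/5577)·69790/205 = 327.92513.
deff = 223.37331 / 327.92513 = 0.6812.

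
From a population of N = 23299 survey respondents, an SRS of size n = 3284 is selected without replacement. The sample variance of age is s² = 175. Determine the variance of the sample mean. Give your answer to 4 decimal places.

0.0458

Under SRS without replacement, Var(ȳ) = (1 − f)·s²/n with f = n/N = 3284/23299 = 0.14095026.
Var(ȳ) = (1 − 0.14095026)·175/3284 = 0.85904974·0.053288672 = 0.04577762.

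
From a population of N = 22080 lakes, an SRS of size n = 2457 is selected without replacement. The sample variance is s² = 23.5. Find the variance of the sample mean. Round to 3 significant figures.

Under SRS without replacement, Var(ȳ) = (1 − f)·s²/n with f = n/N = 2457/22080 = 0.11127717.
Var(ȳ) = (1 − 0.11127717)·23.5/2457 = 0.88872283·0.0095645096 = 0.008500198.

0.00850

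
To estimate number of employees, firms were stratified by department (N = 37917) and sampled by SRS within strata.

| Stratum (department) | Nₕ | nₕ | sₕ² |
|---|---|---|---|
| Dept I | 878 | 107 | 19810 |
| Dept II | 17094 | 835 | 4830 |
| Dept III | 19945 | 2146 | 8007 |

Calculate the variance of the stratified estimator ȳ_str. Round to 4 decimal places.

2.1267

Var(ȳ_str) = Σₕ Wₕ²(1 − fₕ)sₕ²/nₕ with Wₕ = Nₕ/N, N = 37917.
Dept I: Wₕ = 0.02315584; term = 0.02315584²·(1 − 0.12186788)·19810/107 = 0.087172932.
Dept II: Wₕ = 0.45082681; term = 0.45082681²·(1 − 0.04884755)·4830/835 = 1.1182277.
Dept III: Wₕ = 0.52601735; term = 0.52601735²·(1 − 0.10759589)·8007/2146 = 0.92130158.
Sum = 2.1267022.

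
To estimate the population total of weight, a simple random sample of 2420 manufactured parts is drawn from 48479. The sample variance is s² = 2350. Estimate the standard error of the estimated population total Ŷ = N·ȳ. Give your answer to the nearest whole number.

46565

Var(Ŷ) = N²·Var(ȳ) = N²·(1 − n/N)·s²/n.
f = 2420/48479 = 0.04991852; Var(ȳ) = 0.95008148·2350/2420 = 0.92259978.
Var(Ŷ) = 48479² · 0.92259978 = 2.1683064 × 10^9.
SE(Ŷ) = √(2.1683064 × 10^9) = 46565.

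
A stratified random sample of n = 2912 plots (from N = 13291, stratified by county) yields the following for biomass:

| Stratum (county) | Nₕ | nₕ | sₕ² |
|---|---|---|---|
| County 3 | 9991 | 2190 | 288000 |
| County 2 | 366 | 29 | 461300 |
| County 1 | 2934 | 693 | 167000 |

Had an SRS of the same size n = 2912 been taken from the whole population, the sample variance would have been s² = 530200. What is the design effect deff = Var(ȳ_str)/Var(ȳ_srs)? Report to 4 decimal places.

Var(ȳ_str) = Σ Wₕ²(1−fₕ)sₕ²/nₕ with Wₕ = Nₕ/13291:
  County 3: (9991/13291)²·(1−2190/9991)·288000/2190 = 58.021946
  County 2: (366/13291)²·(1−29/366)·461300/29 = 11.1066
  County 1: (2934/13291)²·(1−693/2934)·167000/693 = 8.9695341
  → Var(ȳ_str) = 78.09808.
Var(ȳ_srs) = (1 − 2912/13291)·530200/2912 = 142.18252.
deff = 78.09808 / 142.18252 = 0.5493.

0.5493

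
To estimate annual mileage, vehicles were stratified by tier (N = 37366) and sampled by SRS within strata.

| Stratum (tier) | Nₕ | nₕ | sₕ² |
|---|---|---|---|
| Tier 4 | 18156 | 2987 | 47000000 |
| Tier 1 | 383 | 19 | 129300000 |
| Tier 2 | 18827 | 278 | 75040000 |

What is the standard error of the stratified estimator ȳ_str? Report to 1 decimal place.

Var(ȳ_str) = Σₕ Wₕ²(1 − fₕ)sₕ²/nₕ with Wₕ = Nₕ/N, N = 37366.
Tier 4: Wₕ = 0.48589627; term = 0.48589627²·(1 − 0.16451862)·47000000/2987 = 3103.7486.
Tier 1: Wₕ = 0.01024996; term = 0.01024996²·(1 − 0.04960836)·129300000/19 = 679.50376.
Tier 2: Wₕ = 0.50385377; term = 0.50385377²·(1 − 0.01476603)·75040000/278 = 67514.403.
Sum = 71297.655.
SE = √(71297.655) = 267.0.

267.0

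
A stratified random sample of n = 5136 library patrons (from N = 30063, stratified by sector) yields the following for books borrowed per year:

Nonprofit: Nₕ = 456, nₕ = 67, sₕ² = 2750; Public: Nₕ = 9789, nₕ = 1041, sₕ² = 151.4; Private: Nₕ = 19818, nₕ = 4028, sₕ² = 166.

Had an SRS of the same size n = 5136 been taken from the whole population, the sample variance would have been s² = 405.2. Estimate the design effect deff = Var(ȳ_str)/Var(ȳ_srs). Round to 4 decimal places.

0.5519

Var(ȳ_str) = Σ Wₕ²(1−fₕ)sₕ²/nₕ with Wₕ = Nₕ/30063:
  Nonprofit: (456/30063)²·(1−67/456)·2750/67 = 0.0080557819
  Public: (9789/30063)²·(1−1041/9789)·151.4/1041 = 0.013780266
  Private: (19818/30063)²·(1−4028/19818)·166/4028 = 0.014269079
  → Var(ȳ_str) = 0.036105127.
Var(ȳ_srs) = (1 − 5136/30063)·405.2/5136 = 0.065415719.
deff = 0.036105127 / 0.065415719 = 0.5519.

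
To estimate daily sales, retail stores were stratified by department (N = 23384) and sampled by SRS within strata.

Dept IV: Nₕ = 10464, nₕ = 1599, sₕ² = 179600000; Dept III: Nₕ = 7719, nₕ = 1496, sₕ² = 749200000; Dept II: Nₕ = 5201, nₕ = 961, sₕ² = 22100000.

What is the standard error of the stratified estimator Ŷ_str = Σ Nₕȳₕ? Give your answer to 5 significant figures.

Var(Ŷ_str) = Σₕ Nₕ²(1 − fₕ)sₕ²/nₕ.
Dept IV: 10464²·(1 − 1599/10464)·179600000/1599 = 1.0419199 × 10^13.
Dept III: 7719²·(1 − 1496/7719)·749200000/1496 = 2.40562 × 10^13.
Dept II: 5201²·(1 − 961/5201)·22100000/961 = 5.0713268 × 10^11.
Sum = 3.4982532 × 10^13.
SE = √(3.4982532 × 10^13) = 5.9146 × 10^6.

5.9146 × 10^6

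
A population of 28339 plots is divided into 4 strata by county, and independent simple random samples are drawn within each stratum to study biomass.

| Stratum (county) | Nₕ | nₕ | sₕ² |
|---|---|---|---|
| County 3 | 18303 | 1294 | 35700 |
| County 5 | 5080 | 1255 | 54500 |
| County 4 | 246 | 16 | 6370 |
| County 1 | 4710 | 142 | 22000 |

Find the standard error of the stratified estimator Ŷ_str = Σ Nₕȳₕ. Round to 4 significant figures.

Var(Ŷ_str) = Σₕ Nₕ²(1 − fₕ)sₕ²/nₕ.
County 3: 18303²·(1 − 1294/18303)·35700/1294 = 8.5888497 × 10^9.
County 5: 5080²·(1 − 1255/5080)·54500/1255 = 8.4381633 × 10^8.
County 4: 246²·(1 − 16/246)·6370/16 = 2.2525912 × 10^7.
County 1: 4710²·(1 − 142/4710)·22000/142 = 3.3333532 × 10^9.
Sum = 1.2788545 × 10^10.
SE = √(1.2788545 × 10^10) = 113100.

113100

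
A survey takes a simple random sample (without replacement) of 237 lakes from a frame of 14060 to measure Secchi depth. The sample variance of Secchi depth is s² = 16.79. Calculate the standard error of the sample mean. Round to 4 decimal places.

0.2639

Under SRS without replacement, Var(ȳ) = (1 − f)·s²/n with f = n/N = 237/14060 = 0.01685633.
Var(ȳ) = (1 − 0.01685633)·16.79/237 = 0.98314367·0.070843882 = 0.069649714.
SE(ȳ) = √(0.069649714) = 0.2639.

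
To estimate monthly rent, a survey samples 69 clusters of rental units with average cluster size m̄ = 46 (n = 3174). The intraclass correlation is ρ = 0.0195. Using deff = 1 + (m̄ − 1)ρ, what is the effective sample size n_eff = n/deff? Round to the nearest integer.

1691

deff = 1 + (46 − 1)·0.0195 = 1 + 0.8775 = 1.8775.
n_eff = 3174 / 1.8775 = 1691.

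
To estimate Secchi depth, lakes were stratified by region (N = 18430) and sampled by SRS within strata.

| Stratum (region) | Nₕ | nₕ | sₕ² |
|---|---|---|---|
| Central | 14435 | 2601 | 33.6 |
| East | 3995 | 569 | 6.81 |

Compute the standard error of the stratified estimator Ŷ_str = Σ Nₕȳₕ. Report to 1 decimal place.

1539.7

Var(Ŷ_str) = Σₕ Nₕ²(1 − fₕ)sₕ²/nₕ.
Central: 14435²·(1 − 2601/14435)·33.6/2601 = 2.2067202 × 10^6.
East: 3995²·(1 − 569/3995)·6.81/569 = 163809.46.
Sum = 2.3705297 × 10^6.
SE = √(2.3705297 × 10^6) = 1539.7.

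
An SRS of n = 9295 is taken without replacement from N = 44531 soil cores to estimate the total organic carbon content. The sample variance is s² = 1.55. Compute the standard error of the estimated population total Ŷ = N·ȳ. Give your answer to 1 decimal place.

511.5

Var(Ŷ) = N²·Var(ȳ) = N²·(1 − n/N)·s²/n.
f = 9295/44531 = 0.20873100; Var(ȳ) = 0.79126900·1.55/9295 = 1.3194911 × 10^-4.
Var(Ŷ) = 44531² · (1.3194911 × 10^-4) = 261656.4.
SE(Ŷ) = √(261656.4) = 511.5.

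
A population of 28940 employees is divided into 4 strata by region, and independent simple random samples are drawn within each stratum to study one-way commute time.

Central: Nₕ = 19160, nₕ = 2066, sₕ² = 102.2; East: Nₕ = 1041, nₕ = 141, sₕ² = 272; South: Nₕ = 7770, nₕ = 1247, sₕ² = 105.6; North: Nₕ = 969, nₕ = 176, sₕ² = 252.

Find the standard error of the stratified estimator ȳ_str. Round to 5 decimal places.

Var(ȳ_str) = Σₕ Wₕ²(1 − fₕ)sₕ²/nₕ with Wₕ = Nₕ/N, N = 28940.
Central: Wₕ = 0.66205943; term = 0.66205943²·(1 − 0.10782881)·102.2/2066 = 0.019344733.
East: Wₕ = 0.03597097; term = 0.03597097²·(1 − 0.13544669)·272/141 = 0.0021579729.
South: Wₕ = 0.26848652; term = 0.26848652²·(1 − 0.16048906)·105.6/1247 = 0.0051247043.
North: Wₕ = 0.03348307; term = 0.03348307²·(1 − 0.18163055)·252/176 = 0.0013136745.
Sum = 0.027941085.
SE = √(0.027941085) = 0.16716.

0.16716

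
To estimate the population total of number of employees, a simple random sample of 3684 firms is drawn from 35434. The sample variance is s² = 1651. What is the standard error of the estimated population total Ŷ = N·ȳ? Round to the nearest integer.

Var(Ŷ) = N²·Var(ȳ) = N²·(1 − n/N)·s²/n.
f = 3684/35434 = 0.10396794; Var(ȳ) = 0.89603206·1651/3684 = 0.40156051.
Var(Ŷ) = 35434² · 0.40156051 = 5.0418667 × 10^8.
SE(Ŷ) = √(5.0418667 × 10^8) = 22454.

22454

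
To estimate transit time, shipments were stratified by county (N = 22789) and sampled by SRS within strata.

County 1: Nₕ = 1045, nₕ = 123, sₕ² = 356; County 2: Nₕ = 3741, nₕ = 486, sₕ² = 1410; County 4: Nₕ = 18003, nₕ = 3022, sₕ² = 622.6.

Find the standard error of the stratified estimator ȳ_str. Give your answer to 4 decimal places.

Var(ȳ_str) = Σₕ Wₕ²(1 − fₕ)sₕ²/nₕ with Wₕ = Nₕ/N, N = 22789.
County 1: Wₕ = 0.04585546; term = 0.04585546²·(1 − 0.11770335)·356/123 = 0.0053695954.
County 2: Wₕ = 0.16415815; term = 0.16415815²·(1 − 0.12991179)·1410/486 = 0.068025385.
County 4: Wₕ = 0.78998640; term = 0.78998640²·(1 − 0.16786091)·622.6/3022 = 0.10699163.
Sum = 0.18038661.
SE = √(0.18038661) = 0.4247.

0.4247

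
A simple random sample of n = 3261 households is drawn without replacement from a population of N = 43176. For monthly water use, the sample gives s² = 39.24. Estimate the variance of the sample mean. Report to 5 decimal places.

Under SRS without replacement, Var(ȳ) = (1 − f)·s²/n with f = n/N = 3261/43176 = 0.07552807.
Var(ȳ) = (1 − 0.07552807)·39.24/3261 = 0.92447193·0.012033119 = 0.01112428.

0.01112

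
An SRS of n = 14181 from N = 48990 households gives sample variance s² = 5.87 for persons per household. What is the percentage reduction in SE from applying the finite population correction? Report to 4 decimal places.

f = n/N = 14181/48990 = 0.28946724.
SE_no-fpc = √(s²/n) = 0.020345371; SE_fpc = √((1−f)s²/n) = 0.017149745.
Ratio = √(1−f) = 0.84293105. Reduction = 100·(1 − 0.84293105) = 15.7069%.

15.7069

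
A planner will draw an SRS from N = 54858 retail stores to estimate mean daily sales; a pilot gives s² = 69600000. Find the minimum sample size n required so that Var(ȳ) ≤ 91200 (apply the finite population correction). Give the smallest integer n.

Without fpc, n₀ = s²/D = 69600000/91200 = 763.1579.
With fpc, (1 − n/N)·s²/n ≤ D requires n ≥ n₀/(1 + n₀/N) = 763.1579/(1 + 763.1579/54858) = 752.6869.
Rounding up, n = 753.

753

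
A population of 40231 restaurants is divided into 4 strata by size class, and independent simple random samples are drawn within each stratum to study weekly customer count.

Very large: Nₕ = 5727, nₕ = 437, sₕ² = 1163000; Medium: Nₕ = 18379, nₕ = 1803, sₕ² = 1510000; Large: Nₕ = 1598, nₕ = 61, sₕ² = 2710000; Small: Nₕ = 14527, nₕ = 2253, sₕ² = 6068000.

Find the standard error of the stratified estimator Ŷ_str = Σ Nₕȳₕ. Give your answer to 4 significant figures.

961800

Var(Ŷ_str) = Σₕ Nₕ²(1 − fₕ)sₕ²/nₕ.
Very large: 5727²·(1 − 437/5727)·1163000/437 = 8.0627117 × 10^10.
Medium: 18379²·(1 − 1803/18379)·1510000/1803 = 2.5514252 × 10^11.
Large: 1598²·(1 − 61/1598)·2710000/61 = 1.0911642 × 10^11.
Small: 14527²·(1 − 2253/14527)·6068000/2253 = 4.8022685 × 10^11.
Sum = 9.2511291 × 10^11.
SE = √(9.2511291 × 10^11) = 961800.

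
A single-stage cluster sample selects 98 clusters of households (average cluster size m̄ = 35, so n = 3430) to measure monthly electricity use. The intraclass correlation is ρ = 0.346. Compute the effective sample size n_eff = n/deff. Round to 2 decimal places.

deff = 1 + (35 − 1)·0.346 = 1 + 11.764 = 12.764.
n_eff = 3430 / 12.764 = 268.72.

268.72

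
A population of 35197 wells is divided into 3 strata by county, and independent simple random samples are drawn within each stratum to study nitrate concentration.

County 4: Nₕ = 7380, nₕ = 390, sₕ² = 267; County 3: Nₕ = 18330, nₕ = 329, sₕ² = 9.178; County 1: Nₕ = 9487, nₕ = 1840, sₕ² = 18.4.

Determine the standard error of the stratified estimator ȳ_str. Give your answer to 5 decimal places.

Var(ȳ_str) = Σₕ Wₕ²(1 − fₕ)sₕ²/nₕ with Wₕ = Nₕ/N, N = 35197.
County 4: Wₕ = 0.20967696; term = 0.20967696²·(1 − 0.05284553)·267/390 = 0.028508141.
County 3: Wₕ = 0.52078302; term = 0.52078302²·(1 − 0.01794872)·9.178/329 = 0.0074301906.
County 1: Wₕ = 0.26954002; term = 0.26954002²·(1 − 0.19394962)·18.4/1840 = 5.8561028 × 10^-4.
Sum = 0.036523942.
SE = √(0.036523942) = 0.19111.

0.19111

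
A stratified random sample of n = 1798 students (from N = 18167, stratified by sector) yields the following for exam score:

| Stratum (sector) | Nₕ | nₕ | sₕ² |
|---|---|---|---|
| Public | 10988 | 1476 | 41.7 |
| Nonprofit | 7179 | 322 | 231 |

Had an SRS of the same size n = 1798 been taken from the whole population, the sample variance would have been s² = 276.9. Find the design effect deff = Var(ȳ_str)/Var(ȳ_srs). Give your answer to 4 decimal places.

0.8356

Var(ȳ_str) = Σ Wₕ²(1−fₕ)sₕ²/nₕ with Wₕ = Nₕ/18167:
  Public: (10988/18167)²·(1−1476/10988)·41.7/1476 = 0.0089469242
  Nonprofit: (7179/18167)²·(1−322/7179)·231/322 = 0.10700099
  → Var(ȳ_str) = 0.11594791.
Var(ȳ_srs) = (1 − 1798/18167)·276.9/1798 = 0.13876253.
deff = 0.11594791 / 0.13876253 = 0.8356.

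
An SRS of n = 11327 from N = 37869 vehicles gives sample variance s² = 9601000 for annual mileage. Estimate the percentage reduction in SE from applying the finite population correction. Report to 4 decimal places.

16.2808

f = n/N = 11327/37869 = 0.29911009.
SE_no-fpc = √(s²/n) = 29.113927; SE_fpc = √((1−f)s²/n) = 24.373937.
Ratio = √(1−f) = 0.83719168. Reduction = 100·(1 − 0.83719168) = 16.2808%.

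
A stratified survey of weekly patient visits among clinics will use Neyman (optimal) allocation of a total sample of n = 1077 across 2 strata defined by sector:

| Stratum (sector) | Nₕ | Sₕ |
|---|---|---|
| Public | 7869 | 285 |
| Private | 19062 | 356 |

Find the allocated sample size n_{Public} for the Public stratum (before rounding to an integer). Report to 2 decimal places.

267.52

Neyman allocation: nₕ = n·NₕSₕ / Σⱼ NⱼSⱼ.
Σ NⱼSⱼ = 7869·285 + 19062·356 = 9.028737 × 10^6.
n_{Public} = 1077·7869·285 / (9.028737 × 10^6) = 267.52.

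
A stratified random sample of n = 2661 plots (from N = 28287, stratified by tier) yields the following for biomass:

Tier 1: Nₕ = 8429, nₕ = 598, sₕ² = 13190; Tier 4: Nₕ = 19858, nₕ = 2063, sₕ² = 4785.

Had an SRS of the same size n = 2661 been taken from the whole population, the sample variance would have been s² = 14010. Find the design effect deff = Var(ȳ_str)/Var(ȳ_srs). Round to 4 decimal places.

Var(ȳ_str) = Σ Wₕ²(1−fₕ)sₕ²/nₕ with Wₕ = Nₕ/28287:
  Tier 1: (8429/28287)²·(1−598/8429)·13190/598 = 1.8195463
  Tier 4: (19858/28287)²·(1−2063/19858)·4785/2063 = 1.024336
  → Var(ȳ_str) = 2.8438823.
Var(ȳ_srs) = (1 − 2661/28287)·14010/2661 = 4.7696575.
deff = 2.8438823 / 4.7696575 = 0.5962.

0.5962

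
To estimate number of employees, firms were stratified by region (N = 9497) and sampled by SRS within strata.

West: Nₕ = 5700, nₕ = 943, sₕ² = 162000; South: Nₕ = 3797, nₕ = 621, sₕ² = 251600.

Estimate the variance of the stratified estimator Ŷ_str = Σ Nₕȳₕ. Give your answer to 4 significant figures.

Var(Ŷ_str) = Σₕ Nₕ²(1 − fₕ)sₕ²/nₕ.
West: 5700²·(1 − 943/5700)·162000/943 = 4.658127 × 10^9.
South: 3797²·(1 − 621/3797)·251600/621 = 4.88585 × 10^9.
Sum = 9.543977 × 10^9.

9.544 × 10^9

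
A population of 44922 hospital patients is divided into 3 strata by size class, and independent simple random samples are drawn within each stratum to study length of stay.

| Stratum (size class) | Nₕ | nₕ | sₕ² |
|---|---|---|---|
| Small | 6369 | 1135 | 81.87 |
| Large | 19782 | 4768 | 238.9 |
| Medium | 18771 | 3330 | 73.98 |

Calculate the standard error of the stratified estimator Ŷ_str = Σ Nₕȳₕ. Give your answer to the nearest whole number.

Var(Ŷ_str) = Σₕ Nₕ²(1 − fₕ)sₕ²/nₕ.
Small: 6369²·(1 − 1135/6369)·81.87/1135 = 2.4045505 × 10^6.
Large: 19782²·(1 − 4768/19782)·238.9/4768 = 1.4881493 × 10^7.
Medium: 18771²·(1 − 3330/18771)·73.98/3330 = 6.439215 × 10^6.
Sum = 2.3725259 × 10^7.
SE = √(2.3725259 × 10^7) = 4871.

4871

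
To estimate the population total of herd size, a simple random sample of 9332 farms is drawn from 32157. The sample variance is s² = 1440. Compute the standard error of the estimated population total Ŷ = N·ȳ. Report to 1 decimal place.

10642.3

Var(Ŷ) = N²·Var(ȳ) = N²·(1 − n/N)·s²/n.
f = 9332/32157 = 0.29020120; Var(ȳ) = 0.70979880·1440/9332 = 0.10952746.
Var(Ŷ) = 32157² · 0.10952746 = 1.1325935 × 10^8.
SE(Ŷ) = √(1.1325935 × 10^8) = 10642.3.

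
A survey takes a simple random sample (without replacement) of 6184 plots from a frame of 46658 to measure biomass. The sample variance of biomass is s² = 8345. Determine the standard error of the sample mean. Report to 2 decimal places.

Under SRS without replacement, Var(ȳ) = (1 − f)·s²/n with f = n/N = 6184/46658 = 0.13253890.
Var(ȳ) = (1 − 0.13253890)·8345/6184 = 0.86746110·1.3494502 = 1.1705955.
SE(ȳ) = √(1.1705955) = 1.08.

1.08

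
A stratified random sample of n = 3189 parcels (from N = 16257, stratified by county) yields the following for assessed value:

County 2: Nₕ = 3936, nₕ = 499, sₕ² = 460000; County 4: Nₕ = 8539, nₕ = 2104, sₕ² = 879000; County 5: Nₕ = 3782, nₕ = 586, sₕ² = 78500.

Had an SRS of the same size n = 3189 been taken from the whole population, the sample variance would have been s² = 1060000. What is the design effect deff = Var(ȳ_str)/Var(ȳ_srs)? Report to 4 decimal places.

0.5246

Var(ȳ_str) = Σ Wₕ²(1−fₕ)sₕ²/nₕ with Wₕ = Nₕ/16257:
  County 2: (3936/16257)²·(1−499/3936)·460000/499 = 47.185775
  County 4: (8539/16257)²·(1−2104/8539)·879000/2104 = 86.859614
  County 5: (3782/16257)²·(1−586/3782)·78500/586 = 6.1266
  → Var(ȳ_str) = 140.17199.
Var(ȳ_srs) = (1 − 3189/16257)·1060000/3189 = 267.18992.
deff = 140.17199 / 267.18992 = 0.5246.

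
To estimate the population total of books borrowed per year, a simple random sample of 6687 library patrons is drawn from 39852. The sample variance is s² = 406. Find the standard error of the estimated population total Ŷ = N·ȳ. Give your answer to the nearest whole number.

Var(Ŷ) = N²·Var(ȳ) = N²·(1 − n/N)·s²/n.
f = 6687/39852 = 0.16779584; Var(ȳ) = 0.83220416·406/6687 = 0.050527125.
Var(Ŷ) = 39852² · 0.050527125 = 8.0246266 × 10^7.
SE(Ŷ) = √(8.0246266 × 10^7) = 8958.

8958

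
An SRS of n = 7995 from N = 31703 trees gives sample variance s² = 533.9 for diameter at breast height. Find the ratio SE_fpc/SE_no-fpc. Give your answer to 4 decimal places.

0.8648

f = n/N = 7995/31703 = 0.25218434.
SE_no-fpc = √(s²/n) = 0.25841679; SE_fpc = √((1−f)s²/n) = 0.22346937.
Ratio = √(1−f) = 0.86476336.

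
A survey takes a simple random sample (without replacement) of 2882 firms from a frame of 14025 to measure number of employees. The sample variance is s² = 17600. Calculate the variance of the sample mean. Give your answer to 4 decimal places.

Under SRS without replacement, Var(ȳ) = (1 − f)·s²/n with f = n/N = 2882/14025 = 0.20549020.
Var(ȳ) = (1 − 0.20549020)·17600/2882 = 0.79450980·6.1068702 = 4.8519683.

4.8520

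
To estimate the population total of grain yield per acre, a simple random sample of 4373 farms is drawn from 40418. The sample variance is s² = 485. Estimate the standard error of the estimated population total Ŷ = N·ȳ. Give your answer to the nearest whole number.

Var(Ŷ) = N²·Var(ȳ) = N²·(1 − n/N)·s²/n.
f = 4373/40418 = 0.10819437; Var(ȳ) = 0.89180563·485/4373 = 0.098908239.
Var(Ŷ) = 40418² · 0.098908239 = 1.6157796 × 10^8.
SE(Ŷ) = √(1.6157796 × 10^8) = 12711.

12711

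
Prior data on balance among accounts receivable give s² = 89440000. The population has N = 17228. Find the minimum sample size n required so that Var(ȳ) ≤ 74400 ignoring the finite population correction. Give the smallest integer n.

Without fpc, n₀ = s²/D = 89440000/74400 = 1202.1505.
Rounding up, n = 1203.

1203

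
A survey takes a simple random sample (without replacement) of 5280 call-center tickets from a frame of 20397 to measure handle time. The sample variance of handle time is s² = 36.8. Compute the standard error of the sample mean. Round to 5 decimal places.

0.07187

Under SRS without replacement, Var(ȳ) = (1 − f)·s²/n with f = n/N = 5280/20397 = 0.25886160.
Var(ȳ) = (1 − 0.25886160)·36.8/5280 = 0.74113840·0.006969697 = 0.0051655101.
SE(ȳ) = √(0.0051655101) = 0.07187.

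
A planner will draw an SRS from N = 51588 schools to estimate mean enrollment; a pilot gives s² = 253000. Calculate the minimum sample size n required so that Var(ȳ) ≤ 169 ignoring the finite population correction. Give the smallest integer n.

Without fpc, n₀ = s²/D = 253000/169 = 1497.0414.
Rounding up, n = 1498.

1498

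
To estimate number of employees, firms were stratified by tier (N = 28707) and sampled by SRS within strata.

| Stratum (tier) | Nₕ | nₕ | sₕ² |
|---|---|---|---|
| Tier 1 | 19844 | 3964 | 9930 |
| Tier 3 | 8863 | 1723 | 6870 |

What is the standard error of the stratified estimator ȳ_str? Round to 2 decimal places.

Var(ȳ_str) = Σₕ Wₕ²(1 − fₕ)sₕ²/nₕ with Wₕ = Nₕ/N, N = 28707.
Tier 1: Wₕ = 0.69125997; term = 0.69125997²·(1 − 0.19975811)·9930/3964 = 0.95789896.
Tier 3: Wₕ = 0.30874003; term = 0.30874003²·(1 − 0.19440370)·6870/1723 = 0.30617858.
Sum = 1.2640775.
SE = √(1.2640775) = 1.12.

1.12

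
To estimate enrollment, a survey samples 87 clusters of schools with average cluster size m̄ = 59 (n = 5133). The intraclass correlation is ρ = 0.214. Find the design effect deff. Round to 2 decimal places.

13.41

deff = 1 + (59 − 1)·0.214 = 1 + 12.412 = 13.412.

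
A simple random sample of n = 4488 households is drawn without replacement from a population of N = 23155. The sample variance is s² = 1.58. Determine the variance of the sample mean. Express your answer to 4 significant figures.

2.838 × 10^-4

Under SRS without replacement, Var(ȳ) = (1 − f)·s²/n with f = n/N = 4488/23155 = 0.19382423.
Var(ȳ) = (1 − 0.19382423)·1.58/4488 = 0.80617577·3.5204991 × 10^-4 = 2.8381411 × 10^-4.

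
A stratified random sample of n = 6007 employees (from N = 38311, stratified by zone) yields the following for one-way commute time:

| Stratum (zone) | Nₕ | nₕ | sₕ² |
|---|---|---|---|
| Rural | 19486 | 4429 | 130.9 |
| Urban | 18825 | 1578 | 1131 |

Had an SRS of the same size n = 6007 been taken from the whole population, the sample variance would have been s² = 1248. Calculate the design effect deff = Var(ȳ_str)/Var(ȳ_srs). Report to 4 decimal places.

Var(ȳ_str) = Σ Wₕ²(1−fₕ)sₕ²/nₕ with Wₕ = Nₕ/38311:
  Rural: (19486/38311)²·(1−4429/19486)·130.9/4429 = 0.0059081041
  Urban: (18825/38311)²·(1−1578/18825)·1131/1578 = 0.15854669
  → Var(ȳ_str) = 0.16445479.
Var(ȳ_srs) = (1 − 6007/38311)·1248/6007 = 0.17518212.
deff = 0.16445479 / 0.17518212 = 0.9388.

0.9388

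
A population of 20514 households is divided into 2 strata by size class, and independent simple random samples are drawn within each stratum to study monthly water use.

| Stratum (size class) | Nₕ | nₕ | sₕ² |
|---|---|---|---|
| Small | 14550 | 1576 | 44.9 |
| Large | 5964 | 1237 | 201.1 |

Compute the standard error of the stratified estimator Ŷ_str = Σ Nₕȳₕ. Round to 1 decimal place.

Var(Ŷ_str) = Σₕ Nₕ²(1 − fₕ)sₕ²/nₕ.
Small: 14550²·(1 − 1576/14550)·44.9/1576 = 5.378077 × 10^6.
Large: 5964²·(1 − 1237/5964)·201.1/1237 = 4.5831662 × 10^6.
Sum = 9.9612432 × 10^6.
SE = √(9.9612432 × 10^6) = 3156.1.

3156.1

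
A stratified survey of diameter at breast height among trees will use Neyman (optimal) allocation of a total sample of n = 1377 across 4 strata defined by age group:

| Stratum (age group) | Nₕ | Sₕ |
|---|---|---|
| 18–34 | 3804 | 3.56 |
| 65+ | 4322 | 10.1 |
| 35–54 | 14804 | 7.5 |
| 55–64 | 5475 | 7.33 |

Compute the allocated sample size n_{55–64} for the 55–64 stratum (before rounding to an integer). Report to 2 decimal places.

Neyman allocation: nₕ = n·NₕSₕ / Σⱼ NⱼSⱼ.
Σ NⱼSⱼ = 3804·3.56 + 4322·10.1 + 14804·7.5 + 5475·7.33 = 208356.19.
n_{55–64} = 1377·5475·7.33 / 208356.19 = 265.23.

265.23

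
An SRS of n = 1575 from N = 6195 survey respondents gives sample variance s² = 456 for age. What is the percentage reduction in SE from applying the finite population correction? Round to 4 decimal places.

13.6424

f = n/N = 1575/6195 = 0.25423729.
SE_no-fpc = √(s²/n) = 0.53807417; SE_fpc = √((1−f)s²/n) = 0.46466769.
Ratio = √(1−f) = 0.86357554. Reduction = 100·(1 − 0.86357554) = 13.6424%.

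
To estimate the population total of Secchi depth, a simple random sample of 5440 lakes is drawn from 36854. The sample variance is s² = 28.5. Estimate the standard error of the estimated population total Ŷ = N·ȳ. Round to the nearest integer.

Var(Ŷ) = N²·Var(ȳ) = N²·(1 − n/N)·s²/n.
f = 5440/36854 = 0.14760949; Var(ȳ) = 0.85239051·28.5/5440 = 0.0044656488.
Var(Ŷ) = 36854² · 0.0044656488 = 6.0653215 × 10^6.
SE(Ŷ) = √(6.0653215 × 10^6) = 2463.

2463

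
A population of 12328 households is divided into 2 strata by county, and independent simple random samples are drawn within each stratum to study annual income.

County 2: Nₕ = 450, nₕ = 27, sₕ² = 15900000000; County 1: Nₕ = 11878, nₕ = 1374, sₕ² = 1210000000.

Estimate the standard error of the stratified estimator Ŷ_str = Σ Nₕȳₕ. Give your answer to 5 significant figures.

1.4899 × 10^7

Var(Ŷ_str) = Σₕ Nₕ²(1 − fₕ)sₕ²/nₕ.
County 2: 450²·(1 − 27/450)·15900000000/27 = 1.12095 × 10^14.
County 1: 11878²·(1 − 1374/11878)·1210000000/1374 = 1.0987444 × 10^14.
Sum = 2.2196944 × 10^14.
SE = √(2.2196944 × 10^14) = 1.4899 × 10^7.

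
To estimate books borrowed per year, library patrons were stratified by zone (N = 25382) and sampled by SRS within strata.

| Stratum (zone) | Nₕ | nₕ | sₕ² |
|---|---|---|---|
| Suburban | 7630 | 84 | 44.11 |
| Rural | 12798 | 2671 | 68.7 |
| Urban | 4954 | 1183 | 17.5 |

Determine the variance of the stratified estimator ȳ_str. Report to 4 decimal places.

0.0525

Var(ȳ_str) = Σₕ Wₕ²(1 − fₕ)sₕ²/nₕ with Wₕ = Nₕ/N, N = 25382.
Suburban: Wₕ = 0.30060673; term = 0.30060673²·(1 − 0.01100917)·44.11/84 = 0.046929663.
Rural: Wₕ = 0.50421559; term = 0.50421559²·(1 − 0.20870449)·68.7/2671 = 0.0051743296.
Urban: Wₕ = 0.19517768; term = 0.19517768²·(1 − 0.23879693)·17.5/1183 = 4.2895739 × 10^-4.
Sum = 0.05253295.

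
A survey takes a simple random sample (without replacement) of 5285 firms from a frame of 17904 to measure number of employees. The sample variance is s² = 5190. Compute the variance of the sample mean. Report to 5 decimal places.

0.69215

Under SRS without replacement, Var(ȳ) = (1 − f)·s²/n with f = n/N = 5285/17904 = 0.29518543.
Var(ȳ) = (1 − 0.29518543)·5190/5285 = 0.70481457·0.9820246 = 0.69214524.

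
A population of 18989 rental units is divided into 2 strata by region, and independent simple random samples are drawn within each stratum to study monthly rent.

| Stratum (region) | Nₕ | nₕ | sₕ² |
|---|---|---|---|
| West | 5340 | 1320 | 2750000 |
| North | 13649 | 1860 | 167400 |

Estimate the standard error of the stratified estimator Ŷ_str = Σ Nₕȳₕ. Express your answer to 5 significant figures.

243320

Var(Ŷ_str) = Σₕ Nₕ²(1 − fₕ)sₕ²/nₕ.
West: 5340²·(1 − 1320/5340)·2750000/1320 = 4.47225 × 10^10.
North: 13649²·(1 − 1860/13649)·167400/1860 = 1.4481725 × 10^10.
Sum = 5.9204225 × 10^10.
SE = √(5.9204225 × 10^10) = 243320.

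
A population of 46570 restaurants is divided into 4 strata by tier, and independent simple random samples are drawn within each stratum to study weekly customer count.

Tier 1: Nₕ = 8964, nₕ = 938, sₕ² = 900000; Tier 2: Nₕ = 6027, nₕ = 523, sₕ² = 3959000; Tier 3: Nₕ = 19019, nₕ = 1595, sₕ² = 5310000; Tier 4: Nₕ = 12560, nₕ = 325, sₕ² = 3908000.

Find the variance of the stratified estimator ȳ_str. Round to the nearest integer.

1508

Var(ȳ_str) = Σₕ Wₕ²(1 − fₕ)sₕ²/nₕ with Wₕ = Nₕ/N, N = 46570.
Tier 1: Wₕ = 0.19248443; term = 0.19248443²·(1 − 0.10464079)·900000/938 = 31.829381.
Tier 2: Wₕ = 0.12941808; term = 0.12941808²·(1 − 0.08677617)·3959000/523 = 115.78464.
Tier 3: Wₕ = 0.40839596; term = 0.40839596²·(1 − 0.08386350)·5310000/1595 = 508.69433.
Tier 4: Wₕ = 0.26970152; term = 0.26970152²·(1 − 0.02587580)·3908000/325 = 852.02499.
Sum = 1508.3333.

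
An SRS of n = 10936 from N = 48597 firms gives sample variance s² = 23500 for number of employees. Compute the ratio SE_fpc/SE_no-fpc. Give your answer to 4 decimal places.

f = n/N = 10936/48597 = 0.22503447.
SE_no-fpc = √(s²/n) = 1.4659011; SE_fpc = √((1−f)s²/n) = 1.2904639.
Ratio = √(1−f) = 0.88032127.

0.8803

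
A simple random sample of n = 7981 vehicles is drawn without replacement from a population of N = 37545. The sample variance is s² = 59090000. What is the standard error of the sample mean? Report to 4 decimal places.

Under SRS without replacement, Var(ȳ) = (1 − f)·s²/n with f = n/N = 7981/37545 = 0.21257158.
Var(ȳ) = (1 − 0.21257158)·59090000/7981 = 0.78742842·7403.8341 = 5829.9894.
SE(ȳ) = √(5829.9894) = 76.3544.

76.3544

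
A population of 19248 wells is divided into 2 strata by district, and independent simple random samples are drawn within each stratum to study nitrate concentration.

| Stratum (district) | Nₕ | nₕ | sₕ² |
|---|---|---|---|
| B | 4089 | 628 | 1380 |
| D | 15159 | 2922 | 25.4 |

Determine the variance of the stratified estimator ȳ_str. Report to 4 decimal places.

Var(ȳ_str) = Σₕ Wₕ²(1 − fₕ)sₕ²/nₕ with Wₕ = Nₕ/N, N = 19248.
B: Wₕ = 0.21243766; term = 0.21243766²·(1 − 0.15358278)·1380/628 = 0.083939607.
D: Wₕ = 0.78756234; term = 0.78756234²·(1 − 0.19275678)·25.4/2922 = 0.0043523899.
Sum = 0.088291997.

0.0883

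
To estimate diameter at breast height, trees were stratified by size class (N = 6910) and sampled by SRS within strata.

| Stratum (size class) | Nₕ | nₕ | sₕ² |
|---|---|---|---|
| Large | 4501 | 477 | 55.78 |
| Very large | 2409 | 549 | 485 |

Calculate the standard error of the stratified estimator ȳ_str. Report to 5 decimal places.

0.35673

Var(ȳ_str) = Σₕ Wₕ²(1 − fₕ)sₕ²/nₕ with Wₕ = Nₕ/N, N = 6910.
Large: Wₕ = 0.65137482; term = 0.65137482²·(1 − 0.10597645)·55.78/477 = 0.044357904.
Very large: Wₕ = 0.34862518; term = 0.34862518²·(1 − 0.22789539)·485/549 = 0.082901625.
Sum = 0.12725953.
SE = √(0.12725953) = 0.35673.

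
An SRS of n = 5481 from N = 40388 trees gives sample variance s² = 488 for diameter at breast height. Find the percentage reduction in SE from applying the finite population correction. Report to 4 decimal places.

f = n/N = 5481/40388 = 0.13570863.
SE_no-fpc = √(s²/n) = 0.29838708; SE_fpc = √((1−f)s²/n) = 0.27740233.
Ratio = √(1−f) = 0.92967272. Reduction = 100·(1 − 0.92967272) = 7.0327%.

7.0327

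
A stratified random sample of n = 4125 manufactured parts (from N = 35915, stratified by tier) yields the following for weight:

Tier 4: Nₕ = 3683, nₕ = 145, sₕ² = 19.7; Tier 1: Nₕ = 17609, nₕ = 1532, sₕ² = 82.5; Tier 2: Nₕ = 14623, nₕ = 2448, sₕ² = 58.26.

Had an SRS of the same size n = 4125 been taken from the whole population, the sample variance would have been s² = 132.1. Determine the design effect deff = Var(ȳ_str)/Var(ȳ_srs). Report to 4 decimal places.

Var(ȳ_str) = Σ Wₕ²(1−fₕ)sₕ²/nₕ with Wₕ = Nₕ/35915:
  Tier 4: (3683/35915)²·(1−145/3683)·19.7/145 = 0.00137248
  Tier 1: (17609/35915)²·(1−1532/17609)·82.5/1532 = 0.011819066
  Tier 2: (14623/35915)²·(1−2448/14623)·58.26/2448 = 0.0032848291
  → Var(ȳ_str) = 0.016476375.
Var(ȳ_srs) = (1 − 4125/35915)·132.1/4125 = 0.028346114.
deff = 0.016476375 / 0.028346114 = 0.5813.

0.5813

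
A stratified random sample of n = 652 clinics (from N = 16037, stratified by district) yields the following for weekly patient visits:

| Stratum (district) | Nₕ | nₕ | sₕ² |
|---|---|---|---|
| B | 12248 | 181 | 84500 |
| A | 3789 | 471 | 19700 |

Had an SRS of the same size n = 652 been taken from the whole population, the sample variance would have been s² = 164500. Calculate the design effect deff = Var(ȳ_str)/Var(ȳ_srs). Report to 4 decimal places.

1.1169

Var(ȳ_str) = Σ Wₕ²(1−fₕ)sₕ²/nₕ with Wₕ = Nₕ/16037:
  B: (12248/16037)²·(1−181/12248)·84500/181 = 268.28498
  A: (3789/16037)²·(1−471/3789)·19700/471 = 2.0445609
  → Var(ȳ_str) = 270.32954.
Var(ȳ_srs) = (1 − 652/16037)·164500/652 = 242.04308.
deff = 270.32954 / 242.04308 = 1.1169.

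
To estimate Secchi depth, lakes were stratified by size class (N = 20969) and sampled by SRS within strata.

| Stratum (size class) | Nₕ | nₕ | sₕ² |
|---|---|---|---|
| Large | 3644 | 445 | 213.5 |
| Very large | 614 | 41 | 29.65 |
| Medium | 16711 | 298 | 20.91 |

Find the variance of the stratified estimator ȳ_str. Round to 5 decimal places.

0.05707

Var(ȳ_str) = Σₕ Wₕ²(1 − fₕ)sₕ²/nₕ with Wₕ = Nₕ/N, N = 20969.
Large: Wₕ = 0.17378034; term = 0.17378034²·(1 − 0.12211855)·213.5/445 = 0.012719646.
Very large: Wₕ = 0.02928132; term = 0.02928132²·(1 − 0.06677524)·29.65/41 = 5.7863992 × 10^-4.
Medium: Wₕ = 0.79693834; term = 0.79693834²·(1 − 0.01783257)·20.91/298 = 0.043769616.
Sum = 0.057067902.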